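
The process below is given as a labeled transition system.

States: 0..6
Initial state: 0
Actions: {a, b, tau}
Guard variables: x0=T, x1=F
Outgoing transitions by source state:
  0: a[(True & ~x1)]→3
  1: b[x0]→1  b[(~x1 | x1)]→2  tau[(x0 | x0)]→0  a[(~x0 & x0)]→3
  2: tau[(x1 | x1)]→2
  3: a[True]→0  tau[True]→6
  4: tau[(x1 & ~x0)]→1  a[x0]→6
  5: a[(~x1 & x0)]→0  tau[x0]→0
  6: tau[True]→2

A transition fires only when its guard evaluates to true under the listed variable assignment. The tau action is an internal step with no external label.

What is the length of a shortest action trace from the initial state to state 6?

Answer: 2

Trace:
BFS to 6:
  L0 = {0}
  L1 = {3}
  L2 = {6}
first hit 6 at d=2 via a·tau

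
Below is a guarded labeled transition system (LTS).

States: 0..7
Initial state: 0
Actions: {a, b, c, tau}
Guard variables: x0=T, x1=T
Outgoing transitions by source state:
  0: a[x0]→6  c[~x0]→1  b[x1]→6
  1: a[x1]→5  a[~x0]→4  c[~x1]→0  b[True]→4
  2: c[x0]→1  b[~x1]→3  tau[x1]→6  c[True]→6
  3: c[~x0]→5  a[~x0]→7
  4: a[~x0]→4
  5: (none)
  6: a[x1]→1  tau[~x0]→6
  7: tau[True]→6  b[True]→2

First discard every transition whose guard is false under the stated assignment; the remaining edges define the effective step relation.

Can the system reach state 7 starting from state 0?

Guard filter leaves 10 enabled edge(s).
L0 = {0}
L1 = {6}  now seen {0,6}
L2 = {1}  now seen {0,1,6}
L3 = {4,5}  now seen {0,1,4,5,6}
Reach set: {0,1,4,5,6}

Answer: UNREACHABLE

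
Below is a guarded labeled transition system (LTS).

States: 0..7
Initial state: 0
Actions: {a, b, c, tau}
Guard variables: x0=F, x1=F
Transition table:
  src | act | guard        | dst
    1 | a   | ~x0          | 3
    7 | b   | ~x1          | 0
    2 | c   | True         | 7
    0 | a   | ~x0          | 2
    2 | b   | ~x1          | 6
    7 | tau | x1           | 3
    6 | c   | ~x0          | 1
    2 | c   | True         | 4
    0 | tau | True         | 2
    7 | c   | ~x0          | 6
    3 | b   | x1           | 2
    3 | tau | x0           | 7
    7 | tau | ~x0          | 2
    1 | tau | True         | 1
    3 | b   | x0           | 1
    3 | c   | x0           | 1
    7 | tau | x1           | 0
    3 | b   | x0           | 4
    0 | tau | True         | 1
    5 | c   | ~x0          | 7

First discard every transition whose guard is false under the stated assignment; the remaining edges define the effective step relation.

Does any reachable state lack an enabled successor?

Answer: DEADLOCK at state 3

Working:
Reach set: {0,1,2,3,4,6,7}
  0: a→2  tau→1  tau→2  [3 exit(s)]
  1: a→3  tau→1  [2 exit(s)]
  2: b→6  c→4  c→7  [3 exit(s)]
  3: ∅  [STUCK]
  4: ∅  [STUCK]
  6: c→1  [1 exit(s)]
  7: b→0  c→6  tau→2  [3 exit(s)]
trace reaching 3: tau·a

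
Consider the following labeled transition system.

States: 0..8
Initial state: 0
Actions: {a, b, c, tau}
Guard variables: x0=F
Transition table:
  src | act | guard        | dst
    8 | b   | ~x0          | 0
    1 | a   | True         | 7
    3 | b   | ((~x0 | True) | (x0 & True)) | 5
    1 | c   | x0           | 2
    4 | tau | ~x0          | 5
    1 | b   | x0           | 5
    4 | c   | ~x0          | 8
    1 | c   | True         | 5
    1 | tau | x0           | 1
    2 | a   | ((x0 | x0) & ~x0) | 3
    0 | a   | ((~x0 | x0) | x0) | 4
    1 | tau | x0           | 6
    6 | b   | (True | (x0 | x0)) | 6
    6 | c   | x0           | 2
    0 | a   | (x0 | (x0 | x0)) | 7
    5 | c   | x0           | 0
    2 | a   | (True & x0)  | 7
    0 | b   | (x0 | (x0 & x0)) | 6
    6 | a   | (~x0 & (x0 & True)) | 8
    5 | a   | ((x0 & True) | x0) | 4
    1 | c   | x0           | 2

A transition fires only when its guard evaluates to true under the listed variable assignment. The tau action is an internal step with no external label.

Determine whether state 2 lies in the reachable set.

Guard filter leaves 8 enabled edge(s).
depth 0: {0}
depth 1: {4}  cumulative {0,4}
depth 2: {5,8}  cumulative {0,4,5,8}
Reach set: {0,4,5,8}

Answer: UNREACHABLE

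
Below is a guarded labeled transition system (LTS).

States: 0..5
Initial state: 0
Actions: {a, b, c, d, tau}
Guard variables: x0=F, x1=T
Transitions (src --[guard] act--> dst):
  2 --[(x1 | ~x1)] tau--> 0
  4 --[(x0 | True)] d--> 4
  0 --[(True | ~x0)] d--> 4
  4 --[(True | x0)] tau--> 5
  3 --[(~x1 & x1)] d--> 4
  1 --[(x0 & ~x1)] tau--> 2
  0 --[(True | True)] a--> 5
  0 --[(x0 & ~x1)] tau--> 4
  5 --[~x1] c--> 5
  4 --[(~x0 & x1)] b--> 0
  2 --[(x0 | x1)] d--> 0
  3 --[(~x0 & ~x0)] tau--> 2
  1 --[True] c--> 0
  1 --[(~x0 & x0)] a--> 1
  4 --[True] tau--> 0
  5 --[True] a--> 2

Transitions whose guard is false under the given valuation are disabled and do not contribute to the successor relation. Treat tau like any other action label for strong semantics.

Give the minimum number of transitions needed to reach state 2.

BFS to 2:
  depth 0: {0}
  depth 1: {4,5}
  depth 2: {2}
depth(2)=2, e.g. a·a

Answer: 2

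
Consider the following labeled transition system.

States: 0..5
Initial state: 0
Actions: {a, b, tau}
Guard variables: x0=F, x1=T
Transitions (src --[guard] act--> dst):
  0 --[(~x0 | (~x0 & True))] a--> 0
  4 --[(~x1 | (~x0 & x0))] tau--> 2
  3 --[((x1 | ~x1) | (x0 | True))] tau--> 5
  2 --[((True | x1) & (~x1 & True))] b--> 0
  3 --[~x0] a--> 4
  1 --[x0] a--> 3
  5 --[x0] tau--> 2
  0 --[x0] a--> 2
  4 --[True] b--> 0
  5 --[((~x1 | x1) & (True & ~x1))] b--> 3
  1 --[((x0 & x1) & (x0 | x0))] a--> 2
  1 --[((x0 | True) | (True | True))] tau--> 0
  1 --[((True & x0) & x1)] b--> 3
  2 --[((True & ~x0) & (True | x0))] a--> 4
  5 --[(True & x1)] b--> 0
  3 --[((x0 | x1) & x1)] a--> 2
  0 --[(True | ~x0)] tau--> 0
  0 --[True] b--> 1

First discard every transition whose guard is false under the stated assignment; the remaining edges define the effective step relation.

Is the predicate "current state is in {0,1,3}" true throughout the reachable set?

Allowed set {0,1,3}
Reachable = {0,1}
  0: ✓
  1: ✓

Answer: INVARIANT HOLDS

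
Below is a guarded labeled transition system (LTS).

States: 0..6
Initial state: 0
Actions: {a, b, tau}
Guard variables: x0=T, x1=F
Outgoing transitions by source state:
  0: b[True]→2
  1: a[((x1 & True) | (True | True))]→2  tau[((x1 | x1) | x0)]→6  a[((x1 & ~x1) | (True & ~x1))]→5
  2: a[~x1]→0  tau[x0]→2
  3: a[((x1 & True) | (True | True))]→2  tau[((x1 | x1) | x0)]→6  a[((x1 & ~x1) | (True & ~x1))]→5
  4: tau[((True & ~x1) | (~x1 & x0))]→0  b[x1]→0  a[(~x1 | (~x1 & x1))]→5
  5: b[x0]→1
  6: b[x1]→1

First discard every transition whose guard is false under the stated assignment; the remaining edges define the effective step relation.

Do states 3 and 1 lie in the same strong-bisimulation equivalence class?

Answer: BISIMILAR

Analysis:
Bisimulation quotient by refinement:
  P[0] = {{0,1,2,3,4,5,6}}
  P[1] = {{0,5},{1,2,3,4},{6}}
  P[2] = {{0,5},{1,3},{2},{4},{6}}
  P[3] = {{0},{1,3},{2},{4},{5},{6}}
6 equivalence class(es) (converged in 4)
[3]={1,3}  [1]={1,3}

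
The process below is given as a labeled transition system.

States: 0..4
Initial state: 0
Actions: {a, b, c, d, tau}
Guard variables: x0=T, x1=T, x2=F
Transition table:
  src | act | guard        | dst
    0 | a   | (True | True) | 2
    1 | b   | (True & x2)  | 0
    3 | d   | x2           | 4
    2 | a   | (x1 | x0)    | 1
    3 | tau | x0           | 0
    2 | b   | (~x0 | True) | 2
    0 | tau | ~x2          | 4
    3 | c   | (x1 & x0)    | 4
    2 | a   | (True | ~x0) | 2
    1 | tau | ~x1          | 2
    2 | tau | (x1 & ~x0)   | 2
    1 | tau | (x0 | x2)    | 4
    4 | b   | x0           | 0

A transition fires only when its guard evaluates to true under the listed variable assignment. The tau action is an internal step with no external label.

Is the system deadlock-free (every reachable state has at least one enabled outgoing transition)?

Answer: DEADLOCK-FREE

Trace:
R = {0,1,2,4}
  0: a→2  tau→4  [2 exit(s)]
  1: tau→4  [1 exit(s)]
  2: a→1  a→2  b→2  [3 exit(s)]
  4: b→0  [1 exit(s)]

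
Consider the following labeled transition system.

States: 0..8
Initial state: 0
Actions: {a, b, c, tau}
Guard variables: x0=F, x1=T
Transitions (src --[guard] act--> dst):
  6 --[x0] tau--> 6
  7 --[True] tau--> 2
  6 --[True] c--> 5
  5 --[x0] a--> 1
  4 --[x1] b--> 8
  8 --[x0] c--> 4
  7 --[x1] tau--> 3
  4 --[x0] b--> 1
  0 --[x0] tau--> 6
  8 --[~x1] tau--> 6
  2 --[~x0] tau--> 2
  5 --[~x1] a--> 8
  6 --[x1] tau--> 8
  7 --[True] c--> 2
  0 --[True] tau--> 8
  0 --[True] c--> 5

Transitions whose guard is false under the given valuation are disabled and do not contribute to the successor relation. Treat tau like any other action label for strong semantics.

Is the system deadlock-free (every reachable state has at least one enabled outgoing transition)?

Reachable = {0,5,8}
  0: c→5  tau→8  [2 out]
  5: ∅  [deadlock]
  8: ∅  [deadlock]
Path to 5: c

Answer: DEADLOCK at state 5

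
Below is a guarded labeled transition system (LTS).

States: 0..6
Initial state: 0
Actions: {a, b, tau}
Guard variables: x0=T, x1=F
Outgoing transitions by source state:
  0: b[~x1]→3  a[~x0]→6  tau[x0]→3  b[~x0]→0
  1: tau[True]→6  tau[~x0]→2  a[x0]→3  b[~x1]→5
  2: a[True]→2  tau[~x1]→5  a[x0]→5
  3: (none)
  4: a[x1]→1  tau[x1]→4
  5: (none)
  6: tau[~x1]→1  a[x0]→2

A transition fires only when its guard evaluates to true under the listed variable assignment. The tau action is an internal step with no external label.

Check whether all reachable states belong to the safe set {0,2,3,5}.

Answer: INVARIANT HOLDS

Working:
Allowed set {0,2,3,5}
R = {0,3}
  0: ✓
  3: ✓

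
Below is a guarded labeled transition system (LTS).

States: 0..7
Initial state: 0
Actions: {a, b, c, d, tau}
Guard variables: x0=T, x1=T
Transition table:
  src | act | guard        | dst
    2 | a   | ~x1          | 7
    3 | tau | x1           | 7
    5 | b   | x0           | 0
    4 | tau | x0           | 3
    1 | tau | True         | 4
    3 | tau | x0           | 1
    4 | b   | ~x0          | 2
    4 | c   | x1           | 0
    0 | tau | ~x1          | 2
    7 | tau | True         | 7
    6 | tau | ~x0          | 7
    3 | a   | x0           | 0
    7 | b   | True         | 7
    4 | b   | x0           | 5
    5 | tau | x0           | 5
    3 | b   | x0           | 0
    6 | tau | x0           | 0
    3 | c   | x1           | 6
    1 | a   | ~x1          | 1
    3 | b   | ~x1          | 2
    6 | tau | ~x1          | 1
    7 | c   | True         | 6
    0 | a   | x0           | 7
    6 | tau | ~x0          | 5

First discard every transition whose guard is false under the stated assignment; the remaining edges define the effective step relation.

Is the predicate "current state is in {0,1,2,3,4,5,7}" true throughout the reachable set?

Answer: INVARIANT VIOLATED at state 6

Working:
Allowed set {0,1,2,3,4,5,7}
Reach set: {0,6,7}
  0: ok
  6: ✗ unsafe
  7: ok
reach 6 via a·c — violates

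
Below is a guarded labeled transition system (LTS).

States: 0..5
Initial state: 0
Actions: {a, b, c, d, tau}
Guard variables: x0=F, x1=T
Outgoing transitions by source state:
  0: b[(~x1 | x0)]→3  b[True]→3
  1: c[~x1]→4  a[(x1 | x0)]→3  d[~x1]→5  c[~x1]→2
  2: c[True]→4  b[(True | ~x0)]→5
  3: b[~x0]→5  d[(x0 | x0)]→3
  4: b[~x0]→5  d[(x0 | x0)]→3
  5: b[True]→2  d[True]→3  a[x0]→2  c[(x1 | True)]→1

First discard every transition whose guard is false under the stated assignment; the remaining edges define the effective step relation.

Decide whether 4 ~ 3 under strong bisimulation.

Answer: BISIMILAR

Trace:
Compute ~ classes (split until stable):
  π0 = {{0,1,2,3,4,5}}
  π1 = {{0,3,4},{1},{2},{5}}
  π2 = {{0},{1},{2},{3,4},{5}}
stable after 3 split(s): 5 block(s)
4∈{3,4}, 3∈{3,4}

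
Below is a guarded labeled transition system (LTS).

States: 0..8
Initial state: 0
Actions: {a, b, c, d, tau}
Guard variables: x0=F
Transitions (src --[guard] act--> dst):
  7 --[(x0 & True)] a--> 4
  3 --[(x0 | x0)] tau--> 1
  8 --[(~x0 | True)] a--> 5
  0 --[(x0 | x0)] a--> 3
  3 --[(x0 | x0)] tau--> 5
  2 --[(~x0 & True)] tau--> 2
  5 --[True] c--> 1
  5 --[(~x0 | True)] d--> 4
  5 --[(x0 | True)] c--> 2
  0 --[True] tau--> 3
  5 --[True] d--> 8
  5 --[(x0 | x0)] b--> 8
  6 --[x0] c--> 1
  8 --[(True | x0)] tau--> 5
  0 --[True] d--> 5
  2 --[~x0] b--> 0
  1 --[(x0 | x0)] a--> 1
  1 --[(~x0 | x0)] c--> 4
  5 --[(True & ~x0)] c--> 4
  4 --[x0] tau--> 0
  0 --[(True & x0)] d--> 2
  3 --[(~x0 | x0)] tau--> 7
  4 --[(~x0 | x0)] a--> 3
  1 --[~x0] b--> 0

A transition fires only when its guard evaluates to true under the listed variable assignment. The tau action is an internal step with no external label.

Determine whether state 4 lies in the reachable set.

Answer: REACHABLE

Working:
After dropping false guards: 15 live edges.
Layer 0: {0}
Layer 1: {3,5}  cumulative {0,3,5}
Layer 2: {1,2,4,7,8}  cumulative {0,1,2,3,4,5,7,8}
Reach set: {0,1,2,3,4,5,7,8}
witness 4: d·c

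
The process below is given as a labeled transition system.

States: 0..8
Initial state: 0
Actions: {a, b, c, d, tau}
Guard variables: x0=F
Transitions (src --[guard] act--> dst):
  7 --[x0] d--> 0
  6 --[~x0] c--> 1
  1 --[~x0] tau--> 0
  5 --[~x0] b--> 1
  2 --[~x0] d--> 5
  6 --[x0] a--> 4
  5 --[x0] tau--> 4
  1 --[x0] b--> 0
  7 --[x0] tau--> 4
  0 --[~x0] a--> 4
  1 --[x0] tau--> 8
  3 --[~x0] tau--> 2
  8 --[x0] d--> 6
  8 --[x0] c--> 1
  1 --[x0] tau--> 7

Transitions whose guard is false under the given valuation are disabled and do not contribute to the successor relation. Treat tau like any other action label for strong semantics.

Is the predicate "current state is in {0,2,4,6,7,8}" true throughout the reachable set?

Inv-set: {0,2,4,6,7,8}
Reach set: {0,4}
  0: safe
  4: safe

Answer: INVARIANT HOLDS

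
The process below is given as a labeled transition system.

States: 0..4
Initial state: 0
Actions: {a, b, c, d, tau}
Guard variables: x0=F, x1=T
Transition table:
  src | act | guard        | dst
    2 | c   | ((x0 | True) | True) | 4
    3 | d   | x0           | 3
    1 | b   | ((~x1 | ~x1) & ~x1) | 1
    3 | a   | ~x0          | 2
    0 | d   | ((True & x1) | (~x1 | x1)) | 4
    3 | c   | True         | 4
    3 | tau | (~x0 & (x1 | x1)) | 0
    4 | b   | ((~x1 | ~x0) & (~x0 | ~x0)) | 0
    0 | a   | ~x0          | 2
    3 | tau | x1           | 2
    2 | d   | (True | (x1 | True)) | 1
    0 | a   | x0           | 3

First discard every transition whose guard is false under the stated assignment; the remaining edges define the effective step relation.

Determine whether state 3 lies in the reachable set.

Guard filter leaves 9 enabled edge(s).
L0 = {0}
L1 = {2,4}  cumulative {0,2,4}
L2 = {1}  cumulative {0,1,2,4}
R = {0,1,2,4}

Answer: UNREACHABLE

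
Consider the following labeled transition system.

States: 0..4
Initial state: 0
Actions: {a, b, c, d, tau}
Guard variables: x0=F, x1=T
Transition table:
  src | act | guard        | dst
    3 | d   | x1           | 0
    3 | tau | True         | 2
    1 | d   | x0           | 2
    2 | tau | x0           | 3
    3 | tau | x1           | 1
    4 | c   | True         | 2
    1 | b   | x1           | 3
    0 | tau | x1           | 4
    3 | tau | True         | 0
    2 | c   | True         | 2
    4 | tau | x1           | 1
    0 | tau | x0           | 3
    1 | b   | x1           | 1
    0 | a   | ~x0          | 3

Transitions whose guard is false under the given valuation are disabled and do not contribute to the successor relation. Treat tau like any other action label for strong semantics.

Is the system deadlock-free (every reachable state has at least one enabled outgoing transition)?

Answer: DEADLOCK-FREE

Trace:
Reachable = {0,1,2,3,4}
  0: a→3  tau→4  [2 exit(s)]
  1: b→1  b→3  [2 exit(s)]
  2: c→2  [1 exit(s)]
  3: d→0  tau→0  tau→1  tau→2  [4 exit(s)]
  4: c→2  tau→1  [2 exit(s)]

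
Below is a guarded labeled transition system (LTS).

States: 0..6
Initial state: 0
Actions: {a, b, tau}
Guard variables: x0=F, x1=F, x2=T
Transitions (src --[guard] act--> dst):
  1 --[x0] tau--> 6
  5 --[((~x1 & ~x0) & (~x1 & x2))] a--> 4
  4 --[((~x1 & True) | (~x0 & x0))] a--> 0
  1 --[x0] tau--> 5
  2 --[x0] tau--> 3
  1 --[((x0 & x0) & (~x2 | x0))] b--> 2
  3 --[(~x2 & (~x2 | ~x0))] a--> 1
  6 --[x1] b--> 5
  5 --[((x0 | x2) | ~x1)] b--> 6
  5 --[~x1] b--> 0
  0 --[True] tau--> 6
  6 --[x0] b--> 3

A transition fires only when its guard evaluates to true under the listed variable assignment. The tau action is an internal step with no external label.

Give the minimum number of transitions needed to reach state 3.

Breadth-first toward 3:
  L0 = {0}
  L1 = {6}
3 never appears.

Answer: UNREACHABLE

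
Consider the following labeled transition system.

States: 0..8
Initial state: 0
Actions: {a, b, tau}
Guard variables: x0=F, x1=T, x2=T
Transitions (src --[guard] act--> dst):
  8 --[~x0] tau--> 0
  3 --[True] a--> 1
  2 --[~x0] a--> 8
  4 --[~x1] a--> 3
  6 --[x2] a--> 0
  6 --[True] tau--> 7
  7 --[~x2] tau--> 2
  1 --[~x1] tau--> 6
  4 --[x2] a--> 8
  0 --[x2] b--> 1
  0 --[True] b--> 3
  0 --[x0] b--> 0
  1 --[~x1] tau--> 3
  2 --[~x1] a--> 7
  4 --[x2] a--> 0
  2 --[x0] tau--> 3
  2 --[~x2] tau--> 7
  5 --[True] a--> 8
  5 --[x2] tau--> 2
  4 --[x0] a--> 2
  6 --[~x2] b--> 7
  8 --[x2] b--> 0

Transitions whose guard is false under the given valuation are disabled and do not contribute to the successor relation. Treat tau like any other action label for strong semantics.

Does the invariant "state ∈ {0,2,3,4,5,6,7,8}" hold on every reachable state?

Allowed set {0,2,3,4,5,6,7,8}
Reach set: {0,1,3}
  0: ok
  1: ✗ unsafe
  3: ok
reach 1 via b — violates

Answer: INVARIANT VIOLATED at state 1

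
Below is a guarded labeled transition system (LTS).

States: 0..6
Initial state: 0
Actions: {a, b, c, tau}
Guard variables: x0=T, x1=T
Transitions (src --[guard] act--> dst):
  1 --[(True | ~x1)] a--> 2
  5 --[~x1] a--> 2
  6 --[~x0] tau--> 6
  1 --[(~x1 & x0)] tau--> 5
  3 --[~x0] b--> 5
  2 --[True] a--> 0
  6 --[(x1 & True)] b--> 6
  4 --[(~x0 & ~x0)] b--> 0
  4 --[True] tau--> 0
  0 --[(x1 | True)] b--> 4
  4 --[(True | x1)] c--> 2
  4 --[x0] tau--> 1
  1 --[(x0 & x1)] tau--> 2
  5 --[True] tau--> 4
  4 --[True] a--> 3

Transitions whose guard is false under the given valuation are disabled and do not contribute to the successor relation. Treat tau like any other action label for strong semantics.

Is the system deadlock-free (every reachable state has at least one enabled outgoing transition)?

R = {0,1,2,3,4}
  0: b→4  [deg 1]
  1: a→2  tau→2  [deg 2]
  2: a→0  [deg 1]
  3: ∅  [deadlock]
  4: a→3  c→2  tau→0  tau→1  [deg 4]
Path to 3: b·a

Answer: DEADLOCK at state 3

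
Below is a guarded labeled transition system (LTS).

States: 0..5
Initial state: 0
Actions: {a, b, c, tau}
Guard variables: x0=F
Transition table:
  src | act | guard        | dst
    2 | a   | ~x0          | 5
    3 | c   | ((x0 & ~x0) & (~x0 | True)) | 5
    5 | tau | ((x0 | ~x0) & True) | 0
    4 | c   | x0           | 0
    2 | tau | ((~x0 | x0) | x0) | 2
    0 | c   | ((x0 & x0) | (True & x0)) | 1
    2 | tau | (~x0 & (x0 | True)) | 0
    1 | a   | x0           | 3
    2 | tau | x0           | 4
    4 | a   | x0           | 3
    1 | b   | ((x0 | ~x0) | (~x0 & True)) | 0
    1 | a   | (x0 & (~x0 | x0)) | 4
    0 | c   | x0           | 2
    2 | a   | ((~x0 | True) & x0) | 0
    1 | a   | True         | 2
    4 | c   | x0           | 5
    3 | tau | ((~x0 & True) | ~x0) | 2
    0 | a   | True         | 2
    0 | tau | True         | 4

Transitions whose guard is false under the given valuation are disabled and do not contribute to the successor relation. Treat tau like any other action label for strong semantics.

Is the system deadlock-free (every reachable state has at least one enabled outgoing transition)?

Reachable = {0,2,4,5}
  0: a→2  tau→4  [2 out]
  2: a→5  tau→0  tau→2  [3 out]
  4: ∅  [deadlock]
  5: tau→0  [1 out]
Path to 4: tau

Answer: DEADLOCK at state 4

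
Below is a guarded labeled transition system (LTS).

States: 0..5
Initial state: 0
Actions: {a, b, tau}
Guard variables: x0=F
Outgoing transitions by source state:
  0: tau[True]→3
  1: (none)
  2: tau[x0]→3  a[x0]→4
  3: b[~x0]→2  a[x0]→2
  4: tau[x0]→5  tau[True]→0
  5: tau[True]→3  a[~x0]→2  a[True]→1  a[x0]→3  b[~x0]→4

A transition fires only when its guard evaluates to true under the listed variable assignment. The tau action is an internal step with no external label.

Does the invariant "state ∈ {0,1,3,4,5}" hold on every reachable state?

Inv-set: {0,1,3,4,5}
R = {0,2,3}
  0: safe
  2: ✗ unsafe
  3: safe
counterexample path to 2: tau·b

Answer: INVARIANT VIOLATED at state 2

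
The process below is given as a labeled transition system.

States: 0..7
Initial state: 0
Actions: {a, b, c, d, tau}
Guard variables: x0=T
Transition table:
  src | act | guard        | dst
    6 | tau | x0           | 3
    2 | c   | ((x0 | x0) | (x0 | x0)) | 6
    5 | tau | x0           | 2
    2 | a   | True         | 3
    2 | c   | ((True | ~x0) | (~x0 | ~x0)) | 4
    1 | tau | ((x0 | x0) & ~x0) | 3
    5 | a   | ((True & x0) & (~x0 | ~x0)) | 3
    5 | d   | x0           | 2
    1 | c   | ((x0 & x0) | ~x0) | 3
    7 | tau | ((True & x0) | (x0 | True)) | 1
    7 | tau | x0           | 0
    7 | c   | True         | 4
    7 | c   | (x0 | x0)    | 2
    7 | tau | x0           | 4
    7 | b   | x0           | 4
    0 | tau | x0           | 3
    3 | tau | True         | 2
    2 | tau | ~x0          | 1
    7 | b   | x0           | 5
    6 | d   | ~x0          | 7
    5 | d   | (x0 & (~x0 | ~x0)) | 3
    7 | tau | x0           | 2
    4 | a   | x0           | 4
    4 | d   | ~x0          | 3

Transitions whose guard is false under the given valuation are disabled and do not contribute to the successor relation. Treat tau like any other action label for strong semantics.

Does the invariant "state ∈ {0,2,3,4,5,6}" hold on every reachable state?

Answer: INVARIANT HOLDS

Analysis:
Inv-set: {0,2,3,4,5,6}
Reach set: {0,2,3,4,6}
  0: ✓
  2: ✓
  3: ✓
  4: ✓
  6: ✓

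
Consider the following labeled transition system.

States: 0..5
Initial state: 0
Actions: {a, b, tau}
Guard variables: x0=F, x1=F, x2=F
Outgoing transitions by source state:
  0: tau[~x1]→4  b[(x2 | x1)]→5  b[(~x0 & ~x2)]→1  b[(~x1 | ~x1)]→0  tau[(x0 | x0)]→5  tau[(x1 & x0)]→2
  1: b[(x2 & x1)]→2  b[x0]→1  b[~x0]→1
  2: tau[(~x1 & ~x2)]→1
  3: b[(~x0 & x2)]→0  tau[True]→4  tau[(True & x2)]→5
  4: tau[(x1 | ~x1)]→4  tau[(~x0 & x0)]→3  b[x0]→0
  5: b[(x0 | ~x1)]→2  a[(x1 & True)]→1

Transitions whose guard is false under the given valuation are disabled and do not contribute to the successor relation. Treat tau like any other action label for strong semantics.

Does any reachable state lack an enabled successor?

Answer: DEADLOCK-FREE

Trace:
Reachable = {0,1,4}
  0: b→0  b→1  tau→4  [3 out]
  1: b→1  [1 out]
  4: tau→4  [1 out]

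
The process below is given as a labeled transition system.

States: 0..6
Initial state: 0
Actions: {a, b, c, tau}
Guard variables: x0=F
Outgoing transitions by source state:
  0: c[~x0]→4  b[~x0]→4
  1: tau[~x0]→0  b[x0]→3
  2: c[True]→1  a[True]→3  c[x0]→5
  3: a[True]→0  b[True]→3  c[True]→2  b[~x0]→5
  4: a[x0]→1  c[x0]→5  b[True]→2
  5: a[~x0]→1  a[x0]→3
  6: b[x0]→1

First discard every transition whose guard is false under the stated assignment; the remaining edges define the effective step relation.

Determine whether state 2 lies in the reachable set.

After dropping false guards: 11 live edges.
Layer 0: {0}
Layer 1: {4}  now seen {0,4}
Layer 2: {2}  now seen {0,2,4}
Layer 3: {1,3}  now seen {0,1,2,3,4}
Layer 4: {5}  now seen {0,1,2,3,4,5}
Reachable = {0,1,2,3,4,5}
trace reaching 2: c·b

Answer: REACHABLE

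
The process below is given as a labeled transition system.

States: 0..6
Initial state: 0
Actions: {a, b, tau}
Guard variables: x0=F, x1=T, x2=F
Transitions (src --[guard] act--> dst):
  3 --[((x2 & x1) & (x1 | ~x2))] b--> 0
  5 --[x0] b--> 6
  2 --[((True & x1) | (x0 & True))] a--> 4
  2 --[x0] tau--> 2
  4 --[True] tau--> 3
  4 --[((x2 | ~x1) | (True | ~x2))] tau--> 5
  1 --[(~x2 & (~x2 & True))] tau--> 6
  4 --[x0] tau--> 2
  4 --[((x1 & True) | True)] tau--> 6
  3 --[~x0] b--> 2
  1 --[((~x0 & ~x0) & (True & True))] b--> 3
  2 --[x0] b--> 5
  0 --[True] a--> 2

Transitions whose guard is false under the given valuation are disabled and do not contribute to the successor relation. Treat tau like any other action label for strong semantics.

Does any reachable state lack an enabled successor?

Reachable = {0,2,3,4,5,6}
  0: a→2  [deg 1]
  2: a→4  [deg 1]
  3: b→2  [deg 1]
  4: tau→3  tau→5  tau→6  [deg 3]
  5: ∅  [no exit]
  6: ∅  [no exit]
witness 5: a·a·tau

Answer: DEADLOCK at state 5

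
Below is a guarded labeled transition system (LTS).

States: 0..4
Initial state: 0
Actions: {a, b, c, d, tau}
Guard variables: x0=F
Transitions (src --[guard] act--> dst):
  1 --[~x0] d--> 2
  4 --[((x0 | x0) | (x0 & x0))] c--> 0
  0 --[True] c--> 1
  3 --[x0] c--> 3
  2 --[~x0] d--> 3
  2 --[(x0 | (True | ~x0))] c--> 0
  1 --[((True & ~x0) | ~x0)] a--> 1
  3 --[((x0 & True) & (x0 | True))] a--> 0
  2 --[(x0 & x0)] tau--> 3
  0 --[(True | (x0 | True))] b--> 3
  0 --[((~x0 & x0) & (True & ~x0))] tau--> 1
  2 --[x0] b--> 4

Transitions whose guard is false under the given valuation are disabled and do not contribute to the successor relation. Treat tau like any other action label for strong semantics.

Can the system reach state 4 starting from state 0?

Answer: UNREACHABLE

Working:
Guard filter leaves 6 enabled edge(s).
depth 0: {0}
depth 1: {1,3}  now seen {0,1,3}
depth 2: {2}  now seen {0,1,2,3}
Reachable = {0,1,2,3}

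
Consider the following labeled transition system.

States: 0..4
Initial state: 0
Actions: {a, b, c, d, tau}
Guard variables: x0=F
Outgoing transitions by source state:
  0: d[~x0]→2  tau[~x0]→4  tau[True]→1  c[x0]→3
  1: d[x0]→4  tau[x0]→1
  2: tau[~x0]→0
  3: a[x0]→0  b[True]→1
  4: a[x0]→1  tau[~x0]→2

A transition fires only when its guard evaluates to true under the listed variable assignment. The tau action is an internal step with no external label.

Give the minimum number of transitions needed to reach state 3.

Breadth-first toward 3:
  L0 = {0}
  L1 = {1,2,4}
3 never appears.

Answer: UNREACHABLE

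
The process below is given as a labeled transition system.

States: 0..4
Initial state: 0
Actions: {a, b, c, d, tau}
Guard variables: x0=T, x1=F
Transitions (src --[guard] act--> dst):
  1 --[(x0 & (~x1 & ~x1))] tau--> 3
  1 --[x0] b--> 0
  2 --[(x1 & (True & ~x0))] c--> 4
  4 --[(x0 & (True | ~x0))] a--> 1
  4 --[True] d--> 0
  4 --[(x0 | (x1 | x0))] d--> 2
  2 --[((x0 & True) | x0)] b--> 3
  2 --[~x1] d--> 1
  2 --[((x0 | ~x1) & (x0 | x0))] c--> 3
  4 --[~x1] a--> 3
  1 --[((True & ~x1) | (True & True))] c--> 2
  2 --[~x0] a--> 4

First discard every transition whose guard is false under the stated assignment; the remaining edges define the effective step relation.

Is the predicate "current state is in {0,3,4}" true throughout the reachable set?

Answer: INVARIANT HOLDS

Analysis:
Allowed set {0,3,4}
Reach set: {0}
  0: safe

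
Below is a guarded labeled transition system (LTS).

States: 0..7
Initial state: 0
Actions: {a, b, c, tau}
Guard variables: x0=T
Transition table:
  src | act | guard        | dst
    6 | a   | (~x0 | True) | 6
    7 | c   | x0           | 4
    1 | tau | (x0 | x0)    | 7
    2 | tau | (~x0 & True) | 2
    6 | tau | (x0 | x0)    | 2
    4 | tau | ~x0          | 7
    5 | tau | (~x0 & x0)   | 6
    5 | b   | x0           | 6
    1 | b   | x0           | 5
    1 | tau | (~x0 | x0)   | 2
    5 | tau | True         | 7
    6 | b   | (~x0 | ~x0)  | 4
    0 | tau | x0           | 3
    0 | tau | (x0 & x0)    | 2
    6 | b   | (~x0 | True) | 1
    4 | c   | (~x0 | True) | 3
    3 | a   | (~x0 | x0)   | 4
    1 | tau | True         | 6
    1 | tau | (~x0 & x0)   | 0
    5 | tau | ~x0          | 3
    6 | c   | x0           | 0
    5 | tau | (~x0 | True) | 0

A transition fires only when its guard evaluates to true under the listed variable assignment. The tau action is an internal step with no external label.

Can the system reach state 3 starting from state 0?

Answer: REACHABLE

Trace:
Guard filter leaves 16 enabled edge(s).
L0 = {0}
L1 = {2,3}  now seen {0,2,3}
L2 = {4}  now seen {0,2,3,4}
Reachable = {0,2,3,4}
trace reaching 3: tau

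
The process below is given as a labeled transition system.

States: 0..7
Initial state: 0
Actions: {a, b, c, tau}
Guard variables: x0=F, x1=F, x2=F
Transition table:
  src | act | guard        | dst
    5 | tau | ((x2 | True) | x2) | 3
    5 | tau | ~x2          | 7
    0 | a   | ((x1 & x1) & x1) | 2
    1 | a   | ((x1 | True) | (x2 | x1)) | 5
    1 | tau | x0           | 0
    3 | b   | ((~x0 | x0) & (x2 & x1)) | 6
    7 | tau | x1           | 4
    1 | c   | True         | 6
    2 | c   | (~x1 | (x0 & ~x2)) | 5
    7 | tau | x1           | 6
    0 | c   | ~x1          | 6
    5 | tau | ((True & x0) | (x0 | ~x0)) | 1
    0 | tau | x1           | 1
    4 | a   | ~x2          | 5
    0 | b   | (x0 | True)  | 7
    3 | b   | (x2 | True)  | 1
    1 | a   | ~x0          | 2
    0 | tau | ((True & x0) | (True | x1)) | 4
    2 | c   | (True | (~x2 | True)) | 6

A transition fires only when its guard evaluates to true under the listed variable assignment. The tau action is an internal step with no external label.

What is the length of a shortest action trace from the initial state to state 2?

Breadth-first toward 2:
  Layer 0: {0}
  Layer 1: {4,6,7}
  Layer 2: {5}
  Layer 3: {1,3}
  Layer 4: {2}
depth(2)=4, e.g. tau·a·tau·a

Answer: 4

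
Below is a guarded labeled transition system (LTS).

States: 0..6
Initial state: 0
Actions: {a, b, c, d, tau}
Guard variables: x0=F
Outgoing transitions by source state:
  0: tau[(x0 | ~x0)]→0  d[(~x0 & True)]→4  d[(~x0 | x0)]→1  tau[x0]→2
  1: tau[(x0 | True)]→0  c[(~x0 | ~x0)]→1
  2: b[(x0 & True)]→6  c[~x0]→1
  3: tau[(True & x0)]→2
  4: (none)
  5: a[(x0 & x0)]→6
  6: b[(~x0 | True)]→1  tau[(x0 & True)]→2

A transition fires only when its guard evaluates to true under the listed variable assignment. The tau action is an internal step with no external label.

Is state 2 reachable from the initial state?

Answer: UNREACHABLE

Analysis:
7 transition(s) survive guard evaluation.
L0 = {0}
L1 = {1,4}  now seen {0,1,4}
Reachable = {0,1,4}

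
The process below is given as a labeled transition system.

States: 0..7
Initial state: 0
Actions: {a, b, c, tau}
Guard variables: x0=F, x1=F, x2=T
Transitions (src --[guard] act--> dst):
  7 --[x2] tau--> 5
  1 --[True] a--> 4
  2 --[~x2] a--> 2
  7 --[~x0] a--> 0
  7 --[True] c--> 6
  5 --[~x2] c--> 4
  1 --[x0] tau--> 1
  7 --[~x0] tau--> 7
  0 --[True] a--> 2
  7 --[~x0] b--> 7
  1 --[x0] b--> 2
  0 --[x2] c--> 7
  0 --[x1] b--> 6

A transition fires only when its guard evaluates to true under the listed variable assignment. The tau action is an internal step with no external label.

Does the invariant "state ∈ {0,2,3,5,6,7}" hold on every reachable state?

Answer: INVARIANT HOLDS

Trace:
Safe = {0,2,3,5,6,7}
Reach set: {0,2,5,6,7}
  0: ✓
  2: ✓
  5: ✓
  6: ✓
  7: ✓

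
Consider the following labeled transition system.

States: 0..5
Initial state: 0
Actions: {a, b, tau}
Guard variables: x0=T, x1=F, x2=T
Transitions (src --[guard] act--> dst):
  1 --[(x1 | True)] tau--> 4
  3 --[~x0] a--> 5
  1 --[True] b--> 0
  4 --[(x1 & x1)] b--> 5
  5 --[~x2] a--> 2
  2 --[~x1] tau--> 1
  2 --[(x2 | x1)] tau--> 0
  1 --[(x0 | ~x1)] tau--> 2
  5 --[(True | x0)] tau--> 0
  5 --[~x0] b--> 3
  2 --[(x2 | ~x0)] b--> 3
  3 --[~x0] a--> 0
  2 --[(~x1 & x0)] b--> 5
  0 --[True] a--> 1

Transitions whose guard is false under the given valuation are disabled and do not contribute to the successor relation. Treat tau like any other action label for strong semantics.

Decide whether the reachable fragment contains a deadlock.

Reachable = {0,1,2,3,4,5}
  0: a→1  [1 exit(s)]
  1: b→0  tau→2  tau→4  [3 exit(s)]
  2: b→3  b→5  tau→0  tau→1  [4 exit(s)]
  3: ∅  [no exit]
  4: ∅  [no exit]
  5: tau→0  [1 exit(s)]
witness 3: a·tau·b

Answer: DEADLOCK at state 3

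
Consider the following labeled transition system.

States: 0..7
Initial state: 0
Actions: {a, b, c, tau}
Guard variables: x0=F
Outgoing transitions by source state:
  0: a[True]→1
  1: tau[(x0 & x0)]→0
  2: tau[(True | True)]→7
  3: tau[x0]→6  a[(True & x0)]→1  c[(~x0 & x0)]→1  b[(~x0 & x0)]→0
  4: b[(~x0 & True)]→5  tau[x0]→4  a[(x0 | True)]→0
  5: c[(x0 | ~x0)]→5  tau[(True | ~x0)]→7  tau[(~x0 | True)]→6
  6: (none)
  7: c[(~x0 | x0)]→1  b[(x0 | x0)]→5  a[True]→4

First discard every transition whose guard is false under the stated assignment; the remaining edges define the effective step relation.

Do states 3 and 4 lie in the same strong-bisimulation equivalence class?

Answer: NOT BISIMILAR

Working:
Bisimulation quotient by refinement:
  π0 = {{0,1,2,3,4,5,6,7}}
  π1 = {{0},{1,3,6},{2},{4},{5},{7}}
Fixed point at round 2; 6 class(es).
class of 3: {1,3,6}; class of 4: {4}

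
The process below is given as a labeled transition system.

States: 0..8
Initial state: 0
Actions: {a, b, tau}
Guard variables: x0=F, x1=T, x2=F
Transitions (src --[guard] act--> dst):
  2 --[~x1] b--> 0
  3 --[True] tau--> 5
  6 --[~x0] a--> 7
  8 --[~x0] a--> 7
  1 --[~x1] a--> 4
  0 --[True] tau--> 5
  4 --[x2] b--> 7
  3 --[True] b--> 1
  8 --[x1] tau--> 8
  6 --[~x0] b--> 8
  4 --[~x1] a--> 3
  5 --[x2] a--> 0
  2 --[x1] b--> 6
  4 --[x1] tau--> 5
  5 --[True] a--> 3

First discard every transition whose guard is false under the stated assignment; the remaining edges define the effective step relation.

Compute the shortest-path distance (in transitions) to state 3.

BFS to 3:
  depth 0: {0}
  depth 1: {5}
  depth 2: {3}
depth(3)=2, e.g. tau·a

Answer: 2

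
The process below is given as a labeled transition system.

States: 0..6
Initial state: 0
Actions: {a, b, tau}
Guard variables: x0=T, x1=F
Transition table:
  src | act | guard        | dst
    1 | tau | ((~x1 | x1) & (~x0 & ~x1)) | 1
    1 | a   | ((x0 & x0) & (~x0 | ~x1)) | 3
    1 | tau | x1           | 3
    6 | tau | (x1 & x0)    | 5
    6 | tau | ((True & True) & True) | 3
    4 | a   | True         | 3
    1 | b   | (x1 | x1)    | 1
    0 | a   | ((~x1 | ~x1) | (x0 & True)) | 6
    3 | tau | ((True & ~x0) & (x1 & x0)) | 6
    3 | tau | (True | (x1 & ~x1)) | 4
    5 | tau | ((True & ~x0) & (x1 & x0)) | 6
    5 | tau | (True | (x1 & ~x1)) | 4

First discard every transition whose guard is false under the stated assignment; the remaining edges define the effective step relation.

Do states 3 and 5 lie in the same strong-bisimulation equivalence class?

Answer: BISIMILAR

Trace:
Refine partition for ~:
  π0 = {{0,1,2,3,4,5,6}}
  π1 = {{0,1,4},{2},{3,5,6}}
  π2 = {{0,1,4},{2},{3,5},{6}}
  π3 = {{0},{1,4},{2},{3,5},{6}}
Fixed point at round 4; 5 class(es).
3∈{3,5}, 5∈{3,5}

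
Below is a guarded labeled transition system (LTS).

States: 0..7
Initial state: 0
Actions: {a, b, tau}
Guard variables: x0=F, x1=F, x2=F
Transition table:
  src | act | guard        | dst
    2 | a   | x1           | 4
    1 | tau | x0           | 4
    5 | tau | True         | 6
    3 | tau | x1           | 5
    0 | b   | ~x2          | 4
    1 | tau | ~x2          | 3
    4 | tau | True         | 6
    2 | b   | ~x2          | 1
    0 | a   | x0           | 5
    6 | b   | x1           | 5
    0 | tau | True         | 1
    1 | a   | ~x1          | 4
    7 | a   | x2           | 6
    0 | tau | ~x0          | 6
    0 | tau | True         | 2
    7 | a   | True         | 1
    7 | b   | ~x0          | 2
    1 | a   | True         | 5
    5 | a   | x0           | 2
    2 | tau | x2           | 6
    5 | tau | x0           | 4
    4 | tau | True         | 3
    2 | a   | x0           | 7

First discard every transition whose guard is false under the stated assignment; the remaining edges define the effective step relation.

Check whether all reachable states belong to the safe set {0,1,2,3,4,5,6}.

Answer: INVARIANT HOLDS

Analysis:
Safe = {0,1,2,3,4,5,6}
Reachable = {0,1,2,3,4,5,6}
  0: ok
  1: ok
  2: ok
  3: ok
  4: ok
  5: ok
  6: ok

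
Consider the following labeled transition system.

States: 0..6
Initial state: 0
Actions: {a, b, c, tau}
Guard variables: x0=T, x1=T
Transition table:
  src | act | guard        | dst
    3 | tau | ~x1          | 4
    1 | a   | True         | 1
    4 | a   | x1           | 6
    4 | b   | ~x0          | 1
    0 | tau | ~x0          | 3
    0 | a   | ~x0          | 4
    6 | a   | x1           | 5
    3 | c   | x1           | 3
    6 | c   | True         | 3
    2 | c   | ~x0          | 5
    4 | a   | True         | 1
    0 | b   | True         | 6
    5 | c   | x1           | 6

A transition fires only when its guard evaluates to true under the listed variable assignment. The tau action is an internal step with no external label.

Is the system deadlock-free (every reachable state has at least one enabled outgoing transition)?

Answer: DEADLOCK-FREE

Analysis:
Reachable = {0,3,5,6}
  0: b→6  [deg 1]
  3: c→3  [deg 1]
  5: c→6  [deg 1]
  6: a→5  c→3  [deg 2]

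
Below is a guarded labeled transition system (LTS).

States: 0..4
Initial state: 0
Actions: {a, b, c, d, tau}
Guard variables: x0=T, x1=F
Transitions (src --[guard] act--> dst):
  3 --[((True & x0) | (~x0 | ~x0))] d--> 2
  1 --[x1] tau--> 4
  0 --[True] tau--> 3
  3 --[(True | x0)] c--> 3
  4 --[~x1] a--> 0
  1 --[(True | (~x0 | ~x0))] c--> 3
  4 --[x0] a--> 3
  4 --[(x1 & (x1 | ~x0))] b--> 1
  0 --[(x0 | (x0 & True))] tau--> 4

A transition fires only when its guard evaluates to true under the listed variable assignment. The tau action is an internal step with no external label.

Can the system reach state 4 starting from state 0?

Answer: REACHABLE

Trace:
Guard filter leaves 7 enabled edge(s).
Layer 0: {0}
Layer 1: {3,4}  cumulative {0,3,4}
Layer 2: {2}  cumulative {0,2,3,4}
Reach set: {0,2,3,4}
witness 4: tau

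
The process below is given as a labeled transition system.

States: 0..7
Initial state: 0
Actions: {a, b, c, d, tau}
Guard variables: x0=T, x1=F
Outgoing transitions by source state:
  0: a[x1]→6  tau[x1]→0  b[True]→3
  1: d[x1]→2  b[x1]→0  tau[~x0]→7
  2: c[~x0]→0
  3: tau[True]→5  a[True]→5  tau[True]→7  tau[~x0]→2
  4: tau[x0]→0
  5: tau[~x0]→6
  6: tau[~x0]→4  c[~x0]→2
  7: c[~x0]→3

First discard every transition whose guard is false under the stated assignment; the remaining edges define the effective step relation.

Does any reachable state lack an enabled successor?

Answer: DEADLOCK at state 5

Trace:
Reach set: {0,3,5,7}
  0: b→3  [1 out]
  3: a→5  tau→5  tau→7  [3 out]
  5: ∅  [STUCK]
  7: ∅  [STUCK]
trace reaching 5: b·tau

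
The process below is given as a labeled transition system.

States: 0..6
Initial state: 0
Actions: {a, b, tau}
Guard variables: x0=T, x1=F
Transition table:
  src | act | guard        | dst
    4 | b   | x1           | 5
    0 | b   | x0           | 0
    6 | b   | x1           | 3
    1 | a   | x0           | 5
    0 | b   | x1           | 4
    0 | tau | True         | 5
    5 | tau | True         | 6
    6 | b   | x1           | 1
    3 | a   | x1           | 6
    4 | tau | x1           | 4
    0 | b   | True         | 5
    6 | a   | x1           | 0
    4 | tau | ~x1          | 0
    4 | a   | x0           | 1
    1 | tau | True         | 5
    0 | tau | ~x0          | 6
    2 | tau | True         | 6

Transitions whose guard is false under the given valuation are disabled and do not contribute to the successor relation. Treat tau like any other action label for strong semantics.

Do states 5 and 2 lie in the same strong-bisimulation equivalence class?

Refine partition for ~:
  π0 = {{0,1,2,3,4,5,6}}
  π1 = {{0},{1,4},{2,5},{3,6}}
  π2 = {{0},{1},{2,5},{3,6},{4}}
Fixed point at round 3; 5 class(es).
5∈{2,5}, 2∈{2,5}

Answer: BISIMILAR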